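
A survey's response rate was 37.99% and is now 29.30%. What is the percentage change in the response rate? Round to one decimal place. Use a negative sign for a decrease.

-22.9%

The change is 29.30 − 37.99 = -8.69 percentage points.
Relative to the original 37.99%, that is -8.69 ÷ 37.99 ≈ -22.9%.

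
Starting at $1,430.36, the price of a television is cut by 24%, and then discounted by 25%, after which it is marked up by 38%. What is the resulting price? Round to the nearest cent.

Each change multiplies by a factor: 0.76 × 0.75 × 1.38 = 0.7866.
$1,430.36 × 0.7866 = $1125.121176 ≈ $1,125.12.

$1,125.12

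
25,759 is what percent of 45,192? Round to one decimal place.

57.0%

25,759 ÷ 45,192 ≈ 57.0%.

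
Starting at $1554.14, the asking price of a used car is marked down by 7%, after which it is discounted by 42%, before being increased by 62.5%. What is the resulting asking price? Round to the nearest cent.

$1362.24

Apply the 7% decrease: $1554.14 × 0.93 = $1445.3502.
42% decrease: $1445.3502 × 0.58 = $838.303116.
Apply the 62.5% increase: $838.303116 × 1.625 = $1362.2425635 ≈ $1362.24.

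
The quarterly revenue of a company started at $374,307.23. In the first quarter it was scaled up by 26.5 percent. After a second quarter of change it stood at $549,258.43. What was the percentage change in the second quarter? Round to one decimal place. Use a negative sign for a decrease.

After the first quarter: $374,307.23 × 1.265 = $473498.64595.
Second-quarter multiplier: $549,258.43 ÷ $473498.64595 ≈ 1.16.
That is a change of 16.0%.

16.0%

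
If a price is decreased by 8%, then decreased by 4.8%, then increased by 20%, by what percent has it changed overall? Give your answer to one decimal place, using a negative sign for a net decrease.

An 8% decrease multiplies by 0.92.
Then a 4.8% decrease: 0.92 × 0.952 = 0.87584.
Then a 20% increase: 0.87584 × 1.2 = 1.051008.
Overall factor 1.051008, i.e. 5.1%.

5.1%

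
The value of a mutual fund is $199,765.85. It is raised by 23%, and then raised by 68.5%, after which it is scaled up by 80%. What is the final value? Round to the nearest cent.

Each change multiplies by a factor: 1.23 × 1.685 × 1.8 = 3.73059.
$199,765.85 × 3.73059 = $745244.4823515 ≈ $745,244.48.

$745,244.48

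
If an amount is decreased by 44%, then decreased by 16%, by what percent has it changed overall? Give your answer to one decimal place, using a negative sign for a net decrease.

The combined multiplier is 0.56 × 0.84 = 0.4704.
That corresponds to a decrease of 53.0%.

-53.0%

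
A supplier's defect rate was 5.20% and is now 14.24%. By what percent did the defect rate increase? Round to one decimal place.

The change is 14.24 − 5.20 = 9.04 percentage points.
Relative to the original 5.20%, that is 9.04 ÷ 5.20 ≈ 173.8%.
So the defect rate rose by 173.8%.

173.8%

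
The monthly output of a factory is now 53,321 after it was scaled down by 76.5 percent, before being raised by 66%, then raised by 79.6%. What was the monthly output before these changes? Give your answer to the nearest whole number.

76,105

The overall multiplier applied was 0.235 × 1.66 × 1.796 = 0.7006196.
So the original monthly output was 53,321 ÷ 0.7006196 ≈ 76,105.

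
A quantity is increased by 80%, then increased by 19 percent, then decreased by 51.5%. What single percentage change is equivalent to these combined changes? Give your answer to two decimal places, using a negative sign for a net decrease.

The combined multiplier is 1.8 × 1.19 × 0.485 = 1.03887.
That corresponds to an increase of 3.89%.

3.89%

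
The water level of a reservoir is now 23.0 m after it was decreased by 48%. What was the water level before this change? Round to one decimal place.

The overall multiplier applied was 0.52.
So the original water level was 23.0 ÷ 0.52 ≈ 44.2 m.

44.2 m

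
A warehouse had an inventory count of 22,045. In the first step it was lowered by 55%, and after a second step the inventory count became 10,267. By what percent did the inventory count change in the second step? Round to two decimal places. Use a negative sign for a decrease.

After the first step: 22,045 × 0.45 = 9920.25.
Second-step multiplier: 10,267 ÷ 9920.25 ≈ 1.034954.
That is a change of 3.50%.

3.50%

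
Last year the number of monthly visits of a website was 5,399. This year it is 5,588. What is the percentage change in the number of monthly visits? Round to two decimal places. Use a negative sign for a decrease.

3.50%

Change: 5,588 − 5,399 = 189.
Relative to the original: 189 ÷ 5,399 ≈ 3.50%.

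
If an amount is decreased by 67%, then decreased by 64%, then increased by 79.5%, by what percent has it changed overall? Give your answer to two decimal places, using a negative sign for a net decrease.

The combined multiplier is 0.33 × 0.36 × 1.795 = 0.213246.
That corresponds to a decrease of 78.68%.

-78.68%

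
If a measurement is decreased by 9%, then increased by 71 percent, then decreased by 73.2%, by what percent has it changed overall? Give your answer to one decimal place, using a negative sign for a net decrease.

A 9% decrease multiplies by 0.91.
Then a 71% increase: 0.91 × 1.71 = 1.5561.
Then a 73.2% decrease: 1.5561 × 0.268 = 0.4170348.
Overall factor 0.4170348, i.e. -58.3%.

-58.3%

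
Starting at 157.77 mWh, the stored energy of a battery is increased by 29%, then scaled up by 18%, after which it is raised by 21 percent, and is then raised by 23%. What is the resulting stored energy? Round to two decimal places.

357.43 mWh

Apply the 29% increase: 157.77 × 1.29 = 203.5233.
Apply the 18% increase: 203.5233 × 1.18 = 240.157494.
21% increase: 240.157494 × 1.21 = 290.59056774.
Apply the 23% increase: 290.59056774 × 1.23 = 357.4263983202 ≈ 357.43.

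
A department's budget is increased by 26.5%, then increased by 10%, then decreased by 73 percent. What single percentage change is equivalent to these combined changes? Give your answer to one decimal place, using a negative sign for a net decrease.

A 26.5% increase multiplies by 1.265.
Then a 10% increase: 1.265 × 1.1 = 1.3915.
Then a 73% decrease: 1.3915 × 0.27 = 0.375705.
Overall factor 0.375705, i.e. -62.4%.

-62.4%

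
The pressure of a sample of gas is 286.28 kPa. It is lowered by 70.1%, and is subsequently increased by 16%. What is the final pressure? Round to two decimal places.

99.29 kPa

70.1% decrease: 286.28 × 0.299 = 85.59772.
After the 16% increase: 85.59772 × 1.16 = 99.2933552 ≈ 99.29.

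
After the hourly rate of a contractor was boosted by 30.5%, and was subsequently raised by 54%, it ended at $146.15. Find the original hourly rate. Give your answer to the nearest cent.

The overall multiplier applied was 1.305 × 1.54 = 2.0097.
So the original hourly rate was $146.15 ÷ 2.0097 ≈ $72.72.

$72.72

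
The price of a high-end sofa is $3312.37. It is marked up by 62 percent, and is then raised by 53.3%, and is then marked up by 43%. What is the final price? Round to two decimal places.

$11763.38

Apply the 62% increase: $3312.37 × 1.62 = $5366.0394.
After the 53.3% increase: $5366.0394 × 1.533 = $8226.1384002.
Apply the 43% increase: $8226.1384002 × 1.43 = $11763.377912286 ≈ $11763.38.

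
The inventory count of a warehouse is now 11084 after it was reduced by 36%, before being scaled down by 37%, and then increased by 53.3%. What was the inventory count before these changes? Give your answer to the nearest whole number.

The overall multiplier applied was 0.64 × 0.63 × 1.533 = 0.6181056.
So the original inventory count was 11084 ÷ 0.6181056 ≈ 17932.

17932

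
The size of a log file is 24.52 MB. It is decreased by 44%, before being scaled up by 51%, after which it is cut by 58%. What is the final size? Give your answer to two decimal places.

Apply the 44% decrease: 24.52 × 0.56 = 13.7312.
After the 51% increase: 13.7312 × 1.51 = 20.734112.
After the 58% decrease: 20.734112 × 0.42 = 8.70832704 ≈ 8.71.

8.71 MB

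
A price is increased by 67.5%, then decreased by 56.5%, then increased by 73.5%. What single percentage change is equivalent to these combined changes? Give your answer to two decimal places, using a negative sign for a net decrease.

The combined multiplier is 1.675 × 0.435 × 1.735 = 1.264164375.
That corresponds to an increase of 26.42%.

26.42%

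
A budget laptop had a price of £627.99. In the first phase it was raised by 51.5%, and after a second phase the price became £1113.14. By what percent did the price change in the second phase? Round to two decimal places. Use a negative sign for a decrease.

After the first phase: £627.99 × 1.515 = £951.40485.
Second-phase multiplier: £1113.14 ÷ £951.40485 ≈ 1.169996.
That is a change of 17.00%.

17.00%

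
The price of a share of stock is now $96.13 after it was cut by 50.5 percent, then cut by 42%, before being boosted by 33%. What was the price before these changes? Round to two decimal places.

$251.75

The overall multiplier applied was 0.495 × 0.58 × 1.33 = 0.381843.
So the original price was $96.13 ÷ 0.381843 ≈ $251.75.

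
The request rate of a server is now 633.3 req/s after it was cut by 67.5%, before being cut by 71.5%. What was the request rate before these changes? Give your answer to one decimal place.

6,837.2 req/s

Undoing the 71.5% decrease: 633.3 ÷ 0.285 ≈ 2222.105263.
Undoing the 67.5% decrease: 2222.105263 ÷ 0.325 ≈ 6,837.2 req/s.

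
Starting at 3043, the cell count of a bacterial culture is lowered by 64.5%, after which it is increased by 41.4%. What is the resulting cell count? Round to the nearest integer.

Apply the 64.5% decrease: 3043 × 0.355 = 1080.265.
After the 41.4% increase: 1080.265 × 1.414 = 1527.49471 ≈ 1527.

1527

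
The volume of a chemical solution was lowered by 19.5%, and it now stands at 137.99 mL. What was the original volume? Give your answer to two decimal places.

The overall multiplier applied was 0.805.
So the original volume was 137.99 ÷ 0.805 ≈ 171.42 mL.

171.42 mL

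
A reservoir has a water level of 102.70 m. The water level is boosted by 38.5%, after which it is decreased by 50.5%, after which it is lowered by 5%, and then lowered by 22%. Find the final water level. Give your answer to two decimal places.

Each change multiplies by a factor: 1.385 × 0.495 × 0.95 × 0.78 = 0.508011075.
102.70 × 0.508011075 = 52.1727374025 ≈ 52.17.

52.17 m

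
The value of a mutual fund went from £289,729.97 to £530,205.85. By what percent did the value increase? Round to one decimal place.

Change: £530,205.85 − £289,729.97 = £240,475.88.
Relative to the original: £240,475.88 ÷ £289,729.97 ≈ 83.0%.
So the value increased by 83.0%.

83.0%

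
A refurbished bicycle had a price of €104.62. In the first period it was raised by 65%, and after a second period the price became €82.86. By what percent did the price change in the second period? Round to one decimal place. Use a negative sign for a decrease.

After the first period: €104.62 × 1.65 = €172.623.
Second-period multiplier: €82.86 ÷ €172.623 ≈ 0.48001.
That is a change of -52.0%.

-52.0%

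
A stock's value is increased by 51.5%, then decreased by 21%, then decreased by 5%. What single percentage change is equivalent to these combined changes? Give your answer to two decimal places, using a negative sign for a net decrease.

A 51.5% increase multiplies by 1.515.
Then a 21% decrease: 1.515 × 0.79 = 1.19685.
Then a 5% decrease: 1.19685 × 0.95 = 1.1370075.
Overall factor 1.1370075, i.e. 13.70%.

13.70%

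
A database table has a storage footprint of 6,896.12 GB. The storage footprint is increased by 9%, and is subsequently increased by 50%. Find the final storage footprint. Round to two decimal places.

After the 9% increase: 6,896.12 × 1.09 = 7516.7708.
50% increase: 7516.7708 × 1.5 = 11275.1562 ≈ 11,275.16.

11,275.16 GB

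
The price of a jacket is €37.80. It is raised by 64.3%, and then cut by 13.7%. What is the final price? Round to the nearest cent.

After the 64.3% increase: €37.80 × 1.643 = €62.1054.
Apply the 13.7% decrease: €62.1054 × 0.863 = €53.5969602 ≈ €53.60.

€53.60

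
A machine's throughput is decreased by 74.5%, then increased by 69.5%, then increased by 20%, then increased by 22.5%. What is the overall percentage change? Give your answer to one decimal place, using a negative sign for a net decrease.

-36.5%

A 74.5% decrease multiplies by 0.255.
Then a 69.5% increase: 0.255 × 1.695 = 0.432225.
Then a 20% increase: 0.432225 × 1.2 = 0.51867.
Then a 22.5% increase: 0.51867 × 1.225 = 0.63537075.
Overall factor 0.63537075, i.e. -36.5%.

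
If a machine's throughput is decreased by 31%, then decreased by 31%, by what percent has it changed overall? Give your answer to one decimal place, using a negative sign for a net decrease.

A 31% decrease multiplies by 0.69.
Then a 31% decrease: 0.69 × 0.69 = 0.4761.
Overall factor 0.4761, i.e. -52.4%.

-52.4%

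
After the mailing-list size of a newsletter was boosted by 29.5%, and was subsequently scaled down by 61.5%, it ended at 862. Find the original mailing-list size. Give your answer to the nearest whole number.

1729

The overall multiplier applied was 1.295 × 0.385 = 0.498575.
So the original mailing-list size was 862 ÷ 0.498575 ≈ 1729.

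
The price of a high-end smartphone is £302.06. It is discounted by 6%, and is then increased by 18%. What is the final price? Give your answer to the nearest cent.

6% decrease: £302.06 × 0.94 = £283.9364.
Apply the 18% increase: £283.9364 × 1.18 = £335.044952 ≈ £335.04.

£335.04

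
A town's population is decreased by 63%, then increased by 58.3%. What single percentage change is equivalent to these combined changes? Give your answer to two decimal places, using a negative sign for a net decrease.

-41.43%

A 63% decrease multiplies by 0.37.
Then a 58.3% increase: 0.37 × 1.583 = 0.58571.
Overall factor 0.58571, i.e. -41.43%.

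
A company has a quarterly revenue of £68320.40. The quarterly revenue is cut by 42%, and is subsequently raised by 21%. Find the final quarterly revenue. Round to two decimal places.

Each change multiplies by a factor: 0.58 × 1.21 = 0.7018.
£68320.40 × 0.7018 = £47947.25672 ≈ £47947.26.

£47947.26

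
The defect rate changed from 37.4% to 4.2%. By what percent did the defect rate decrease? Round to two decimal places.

88.77%

The change is 4.2 − 37.4 = -33.2 percentage points.
Relative to the original 37.4%, that is -33.2 ÷ 37.4 ≈ -88.77%.
So the defect rate fell by 88.77%.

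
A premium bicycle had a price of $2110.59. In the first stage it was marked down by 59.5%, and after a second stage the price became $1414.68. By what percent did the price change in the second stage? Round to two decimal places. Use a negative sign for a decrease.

65.50%

After the first stage: $2110.59 × 0.405 = $854.78895.
Second-stage multiplier: $1414.68 ÷ $854.78895 ≈ 1.655005.
That is a change of 65.50%.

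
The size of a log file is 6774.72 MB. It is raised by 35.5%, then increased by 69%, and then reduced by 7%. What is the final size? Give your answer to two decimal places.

Apply the 35.5% increase: 6774.72 × 1.355 = 9179.7456.
Apply the 69% increase: 9179.7456 × 1.69 = 15513.770064.
Apply the 7% decrease: 15513.770064 × 0.93 = 14427.80615952 ≈ 14427.81.

14427.81 MB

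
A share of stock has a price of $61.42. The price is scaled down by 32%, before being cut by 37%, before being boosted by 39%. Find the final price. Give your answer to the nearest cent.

$36.57

Each change multiplies by a factor: 0.68 × 0.63 × 1.39 = 0.595476.
$61.42 × 0.595476 = $36.57413592 ≈ $36.57.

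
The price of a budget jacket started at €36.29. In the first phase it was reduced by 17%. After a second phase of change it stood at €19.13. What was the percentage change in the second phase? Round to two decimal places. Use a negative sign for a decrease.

After the first phase: €36.29 × 0.83 = €30.1207.
Second-phase multiplier: €19.13 ÷ €30.1207 ≈ 0.635111.
That is a change of -36.49%.

-36.49%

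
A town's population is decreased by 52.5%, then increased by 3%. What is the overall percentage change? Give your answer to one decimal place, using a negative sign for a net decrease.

-51.1%

A 52.5% decrease multiplies by 0.475.
Then a 3% increase: 0.475 × 1.03 = 0.48925.
Overall factor 0.48925, i.e. -51.1%.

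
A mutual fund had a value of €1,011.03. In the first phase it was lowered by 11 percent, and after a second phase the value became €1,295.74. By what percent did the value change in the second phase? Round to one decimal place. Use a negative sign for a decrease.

44.0%

After the first phase: €1,011.03 × 0.89 = €899.8167.
Second-phase multiplier: €1,295.74 ÷ €899.8167 ≈ 1.44.
That is a change of 44.0%.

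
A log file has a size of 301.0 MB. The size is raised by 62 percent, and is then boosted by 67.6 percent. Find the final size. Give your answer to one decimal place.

After the 62% increase: 301.0 × 1.62 = 487.62.
After the 67.6% increase: 487.62 × 1.676 = 817.25112 ≈ 817.3.

817.3 MB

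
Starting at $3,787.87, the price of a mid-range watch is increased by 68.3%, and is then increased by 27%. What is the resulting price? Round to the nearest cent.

$8,096.23

After the 68.3% increase: $3,787.87 × 1.683 = $6374.98521.
27% increase: $6374.98521 × 1.27 = $8096.2312167 ≈ $8,096.23.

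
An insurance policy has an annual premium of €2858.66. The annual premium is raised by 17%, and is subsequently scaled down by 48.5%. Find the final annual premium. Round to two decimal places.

Each change multiplies by a factor: 1.17 × 0.515 = 0.60255.
€2858.66 × 0.60255 = €1722.485583 ≈ €1722.49.

€1722.49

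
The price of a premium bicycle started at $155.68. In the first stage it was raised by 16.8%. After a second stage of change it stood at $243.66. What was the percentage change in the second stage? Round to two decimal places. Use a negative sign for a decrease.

34.00%

After the first stage: $155.68 × 1.168 = $181.83424.
Second-stage multiplier: $243.66 ÷ $181.83424 ≈ 1.340012.
That is a change of 34.00%.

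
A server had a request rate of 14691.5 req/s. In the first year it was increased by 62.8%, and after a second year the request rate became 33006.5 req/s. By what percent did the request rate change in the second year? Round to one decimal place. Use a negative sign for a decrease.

After the first year: 14691.5 × 1.628 = 23917.762.
Second-year multiplier: 33006.5 ÷ 23917.762 ≈ 1.38.
That is a change of 38.0%.

38.0%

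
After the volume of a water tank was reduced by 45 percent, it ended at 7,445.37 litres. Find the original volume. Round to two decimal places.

The overall multiplier applied was 0.55.
So the original volume was 7,445.37 ÷ 0.55 ≈ 13,537.04 litres.

13,537.04 litres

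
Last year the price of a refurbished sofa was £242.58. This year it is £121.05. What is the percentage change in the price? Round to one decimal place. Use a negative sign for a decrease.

-50.1%

Change: £121.05 − £242.58 = -£121.53.
Relative to the original: -£121.53 ÷ £242.58 ≈ -50.1%.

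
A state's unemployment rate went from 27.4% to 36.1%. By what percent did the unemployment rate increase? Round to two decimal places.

31.75%

The change is 36.1 − 27.4 = 8.7 percentage points.
Relative to the original 27.4%, that is 8.7 ÷ 27.4 ≈ 31.75%.
So the unemployment rate rose by 31.75%.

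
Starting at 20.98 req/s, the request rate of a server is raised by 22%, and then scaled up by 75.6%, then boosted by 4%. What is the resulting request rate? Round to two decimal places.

Each change multiplies by a factor: 1.22 × 1.756 × 1.04 = 2.2280128.
20.98 × 2.2280128 = 46.743708544 ≈ 46.74.

46.74 req/s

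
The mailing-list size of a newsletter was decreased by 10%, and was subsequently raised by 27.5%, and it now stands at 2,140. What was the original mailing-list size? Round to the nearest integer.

The overall multiplier applied was 0.9 × 1.275 = 1.1475.
So the original mailing-list size was 2,140 ÷ 1.1475 ≈ 1,865.

1,865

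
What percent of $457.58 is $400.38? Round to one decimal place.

87.5%

$400.38 ÷ $457.58 ≈ 87.5%.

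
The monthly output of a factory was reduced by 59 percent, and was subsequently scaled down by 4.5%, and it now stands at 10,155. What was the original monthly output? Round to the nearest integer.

Undoing the 4.5% decrease: 10,155 ÷ 0.955 ≈ 10633.507853.
Undoing the 59% decrease: 10633.507853 ÷ 0.41 ≈ 25,935.

25,935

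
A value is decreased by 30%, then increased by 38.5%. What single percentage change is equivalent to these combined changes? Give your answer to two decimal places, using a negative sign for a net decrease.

The combined multiplier is 0.7 × 1.385 = 0.9695.
That corresponds to a decrease of 3.05%.

-3.05%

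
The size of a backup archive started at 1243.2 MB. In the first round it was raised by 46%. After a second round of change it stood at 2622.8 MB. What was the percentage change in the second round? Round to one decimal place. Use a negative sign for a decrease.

44.5%

After the first round: 1243.2 × 1.46 = 1815.072.
Second-round multiplier: 2622.8 ÷ 1815.072 ≈ 1.44501.
That is a change of 44.5%.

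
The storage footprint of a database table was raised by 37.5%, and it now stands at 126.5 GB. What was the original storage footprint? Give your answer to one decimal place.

The overall multiplier applied was 1.375.
So the original storage footprint was 126.5 ÷ 1.375 = 92.0 GB.

92.0 GB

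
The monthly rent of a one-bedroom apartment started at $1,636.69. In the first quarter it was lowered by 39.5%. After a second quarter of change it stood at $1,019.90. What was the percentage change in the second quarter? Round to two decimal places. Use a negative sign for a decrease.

After the first quarter: $1,636.69 × 0.605 = $990.19745.
Second-quarter multiplier: $1,019.90 ÷ $990.19745 ≈ 1.029997.
That is a change of 3.00%.

3.00%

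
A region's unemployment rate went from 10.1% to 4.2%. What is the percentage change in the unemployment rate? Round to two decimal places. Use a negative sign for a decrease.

-58.42%

The change is 4.2 − 10.1 = -5.9 percentage points.
Relative to the original 10.1%, that is -5.9 ÷ 10.1 ≈ -58.42%.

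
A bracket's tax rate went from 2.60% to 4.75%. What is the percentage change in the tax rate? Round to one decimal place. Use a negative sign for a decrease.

82.7%

The change is 4.75 − 2.60 = 2.15 percentage points.
Relative to the original 2.60%, that is 2.15 ÷ 2.60 ≈ 82.7%.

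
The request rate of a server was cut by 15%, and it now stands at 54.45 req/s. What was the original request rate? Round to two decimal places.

64.06 req/s

The overall multiplier applied was 0.85.
So the original request rate was 54.45 ÷ 0.85 ≈ 64.06 req/s.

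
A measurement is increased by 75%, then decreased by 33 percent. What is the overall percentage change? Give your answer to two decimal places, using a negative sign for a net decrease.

17.25%

A 75% increase multiplies by 1.75.
Then a 33% decrease: 1.75 × 0.67 = 1.1725.
Overall factor 1.1725, i.e. 17.25%.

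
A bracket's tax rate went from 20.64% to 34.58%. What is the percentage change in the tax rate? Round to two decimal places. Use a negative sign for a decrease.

67.54%

The change is 34.58 − 20.64 = 13.94 percentage points.
Relative to the original 20.64%, that is 13.94 ÷ 20.64 ≈ 67.54%.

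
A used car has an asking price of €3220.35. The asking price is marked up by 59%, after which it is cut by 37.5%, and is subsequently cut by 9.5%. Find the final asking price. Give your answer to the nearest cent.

Each change multiplies by a factor: 1.59 × 0.625 × 0.905 = 0.89934375.
€3220.35 × 0.89934375 = €2896.2016453125 ≈ €2896.20.

€2896.20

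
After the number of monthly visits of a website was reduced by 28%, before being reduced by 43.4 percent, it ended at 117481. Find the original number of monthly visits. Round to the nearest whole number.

Undoing the 43.4% decrease: 117481 ÷ 0.566 ≈ 207563.60424.
Undoing the 28% decrease: 207563.60424 ÷ 0.72 ≈ 288283.

288283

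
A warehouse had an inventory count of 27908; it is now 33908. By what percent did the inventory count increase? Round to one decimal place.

21.5%

Change: 33908 − 27908 = 6000.
Relative to the original: 6000 ÷ 27908 ≈ 21.5%.
So the inventory count increased by 21.5%.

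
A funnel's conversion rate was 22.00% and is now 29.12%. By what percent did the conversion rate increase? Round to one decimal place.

32.4%

The change is 29.12 − 22.00 = 7.12 percentage points.
Relative to the original 22.00%, that is 7.12 ÷ 22.00 ≈ 32.4%.
So the conversion rate rose by 32.4%.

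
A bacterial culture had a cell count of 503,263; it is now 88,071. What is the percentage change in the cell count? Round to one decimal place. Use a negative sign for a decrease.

-82.5%

Change: 88,071 − 503,263 = -415,192.
Relative to the original: -415,192 ÷ 503,263 ≈ -82.5%.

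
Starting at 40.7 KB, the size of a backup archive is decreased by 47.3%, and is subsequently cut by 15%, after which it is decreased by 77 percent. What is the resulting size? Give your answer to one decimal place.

4.2 KB

Apply the 47.3% decrease: 40.7 × 0.527 = 21.4489.
After the 15% decrease: 21.4489 × 0.85 = 18.231565.
After the 77% decrease: 18.231565 × 0.23 = 4.19325995 ≈ 4.2.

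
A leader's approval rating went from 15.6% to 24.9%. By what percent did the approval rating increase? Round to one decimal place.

59.6%

The change is 24.9 − 15.6 = 9.3 percentage points.
Relative to the original 15.6%, that is 9.3 ÷ 15.6 ≈ 59.6%.
So the approval rating rose by 59.6%.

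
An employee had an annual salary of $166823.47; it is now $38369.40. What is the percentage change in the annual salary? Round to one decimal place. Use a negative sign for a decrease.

Change: $38369.40 − $166823.47 = -$128454.07.
Relative to the original: -$128454.07 ÷ $166823.47 ≈ -77.0%.

-77.0%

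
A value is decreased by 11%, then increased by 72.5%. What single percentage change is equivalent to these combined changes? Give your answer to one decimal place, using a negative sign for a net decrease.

The combined multiplier is 0.89 × 1.725 = 1.53525.
That corresponds to an increase of 53.5%.

53.5%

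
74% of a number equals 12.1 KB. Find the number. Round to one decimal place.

16.4 KB

12.1 KB ÷ 0.74 ≈ 16.4 KB.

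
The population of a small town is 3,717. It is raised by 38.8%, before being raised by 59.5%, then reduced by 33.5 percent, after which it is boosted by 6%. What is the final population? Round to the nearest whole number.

5,801

After the 38.8% increase: 3,717 × 1.388 = 5159.196.
Apply the 59.5% increase: 5159.196 × 1.595 = 8228.91762.
Apply the 33.5% decrease: 8228.91762 × 0.665 = 5472.2302173.
Apply the 6% increase: 5472.2302173 × 1.06 = 5800.564030338 ≈ 5,801.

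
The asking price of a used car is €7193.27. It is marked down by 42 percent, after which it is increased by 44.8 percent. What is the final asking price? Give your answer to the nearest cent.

42% decrease: €7193.27 × 0.58 = €4172.0966.
Apply the 44.8% increase: €4172.0966 × 1.448 = €6041.1958768 ≈ €6041.20.

€6041.20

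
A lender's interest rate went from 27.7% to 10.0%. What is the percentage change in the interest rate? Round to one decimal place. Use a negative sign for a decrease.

-63.9%

The change is 10.0 − 27.7 = -17.7 percentage points.
Relative to the original 27.7%, that is -17.7 ÷ 27.7 ≈ -63.9%.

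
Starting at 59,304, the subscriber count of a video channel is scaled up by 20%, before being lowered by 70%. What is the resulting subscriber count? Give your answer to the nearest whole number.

21,349

20% increase: 59,304 × 1.2 = 71164.8.
After the 70% decrease: 71164.8 × 0.3 = 21349.44 ≈ 21,349.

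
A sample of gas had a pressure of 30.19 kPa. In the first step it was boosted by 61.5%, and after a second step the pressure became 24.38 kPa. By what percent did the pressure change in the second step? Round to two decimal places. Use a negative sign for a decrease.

After the first step: 30.19 × 1.615 = 48.75685.
Second-step multiplier: 24.38 ÷ 48.75685 ≈ 0.500032.
That is a change of -50.00%.

-50.00%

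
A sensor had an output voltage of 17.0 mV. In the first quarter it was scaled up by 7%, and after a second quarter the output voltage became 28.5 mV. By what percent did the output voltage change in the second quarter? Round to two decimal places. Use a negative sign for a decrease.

After the first quarter: 17.0 × 1.07 = 18.19.
Second-quarter multiplier: 28.5 ÷ 18.19 ≈ 1.566795.
That is a change of 56.68%.

56.68%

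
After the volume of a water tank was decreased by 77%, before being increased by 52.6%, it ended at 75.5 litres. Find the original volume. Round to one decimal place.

The overall multiplier applied was 0.23 × 1.526 = 0.35098.
So the original volume was 75.5 ÷ 0.35098 ≈ 215.1 litres.

215.1 litres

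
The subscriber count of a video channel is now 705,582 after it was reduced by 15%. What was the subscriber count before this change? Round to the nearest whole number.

The overall multiplier applied was 0.85.
So the original subscriber count was 705,582 ÷ 0.85 ≈ 830,096.

830,096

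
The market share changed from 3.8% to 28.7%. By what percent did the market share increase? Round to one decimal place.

655.3%

The change is 28.7 − 3.8 = 24.9 percentage points.
Relative to the original 3.8%, that is 24.9 ÷ 3.8 ≈ 655.3%.
So the market share rose by 655.3%.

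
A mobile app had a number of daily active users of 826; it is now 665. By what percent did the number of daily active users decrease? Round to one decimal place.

Change: 665 − 826 = -161.
Relative to the original: -161 ÷ 826 ≈ -19.5%.
So the number of daily active users decreased by 19.5%.

19.5%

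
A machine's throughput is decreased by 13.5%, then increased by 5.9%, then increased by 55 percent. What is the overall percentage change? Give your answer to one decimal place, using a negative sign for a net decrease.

42.0%

The combined multiplier is 0.865 × 1.059 × 1.55 = 1.41985425.
That corresponds to an increase of 42.0%.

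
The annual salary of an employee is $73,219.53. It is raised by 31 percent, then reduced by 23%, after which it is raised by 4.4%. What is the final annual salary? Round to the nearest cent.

Each change multiplies by a factor: 1.31 × 0.77 × 1.044 = 1.0530828.
$73,219.53 × 1.0530828 = $77106.227667084 ≈ $77,106.23.

$77,106.23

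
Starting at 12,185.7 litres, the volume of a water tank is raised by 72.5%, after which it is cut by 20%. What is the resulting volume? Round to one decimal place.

Each change multiplies by a factor: 1.725 × 0.8 = 1.38.
12,185.7 × 1.38 = 16816.266 ≈ 16,816.3.

16,816.3 litres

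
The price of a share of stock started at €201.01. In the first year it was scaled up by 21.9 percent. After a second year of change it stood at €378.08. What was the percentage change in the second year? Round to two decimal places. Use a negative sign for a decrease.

54.30%

After the first year: €201.01 × 1.219 = €245.03119.
Second-year multiplier: €378.08 ÷ €245.03119 ≈ 1.542987.
That is a change of 54.30%.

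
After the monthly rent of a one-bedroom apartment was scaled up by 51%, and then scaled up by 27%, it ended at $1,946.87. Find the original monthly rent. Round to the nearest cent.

The overall multiplier applied was 1.51 × 1.27 = 1.9177.
So the original monthly rent was $1,946.87 ÷ 1.9177 ≈ $1,015.21.

$1,015.21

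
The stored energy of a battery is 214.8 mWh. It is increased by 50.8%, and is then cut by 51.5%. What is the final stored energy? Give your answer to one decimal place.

157.1 mWh

Each change multiplies by a factor: 1.508 × 0.485 = 0.73138.
214.8 × 0.73138 = 157.100424 ≈ 157.1.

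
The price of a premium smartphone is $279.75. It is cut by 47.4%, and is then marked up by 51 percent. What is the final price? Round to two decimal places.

Each change multiplies by a factor: 0.526 × 1.51 = 0.79426.
$279.75 × 0.79426 = $222.194235 ≈ $222.19.

$222.19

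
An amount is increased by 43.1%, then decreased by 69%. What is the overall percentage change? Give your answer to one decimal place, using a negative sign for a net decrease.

A 43.1% increase multiplies by 1.431.
Then a 69% decrease: 1.431 × 0.31 = 0.44361.
Overall factor 0.44361, i.e. -55.6%.

-55.6%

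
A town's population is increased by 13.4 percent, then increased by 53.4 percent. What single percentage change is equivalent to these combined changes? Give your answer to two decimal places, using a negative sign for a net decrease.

73.96%

The combined multiplier is 1.134 × 1.534 = 1.739556.
That corresponds to an increase of 73.96%.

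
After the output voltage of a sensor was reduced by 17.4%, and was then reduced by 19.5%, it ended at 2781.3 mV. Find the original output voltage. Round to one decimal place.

The overall multiplier applied was 0.826 × 0.805 = 0.66493.
So the original output voltage was 2781.3 ÷ 0.66493 ≈ 4182.8 mV.

4182.8 mV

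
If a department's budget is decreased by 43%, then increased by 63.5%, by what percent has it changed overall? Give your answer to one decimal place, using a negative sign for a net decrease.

-6.8%

A 43% decrease multiplies by 0.57.
Then a 63.5% increase: 0.57 × 1.635 = 0.93195.
Overall factor 0.93195, i.e. -6.8%.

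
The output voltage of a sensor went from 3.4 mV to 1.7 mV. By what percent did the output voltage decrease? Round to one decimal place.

Change: 1.7 − 3.4 = -1.7.
Relative to the original: -1.7 ÷ 3.4 = -50.0%.
So the output voltage decreased by 50.0%.

50.0%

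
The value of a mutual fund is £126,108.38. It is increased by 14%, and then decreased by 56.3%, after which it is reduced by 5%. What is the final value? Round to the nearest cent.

14% increase: £126,108.38 × 1.14 = £143763.5532.
Apply the 56.3% decrease: £143763.5532 × 0.437 = £62824.6727484.
After the 5% decrease: £62824.6727484 × 0.95 = £59683.43911098 ≈ £59,683.44.

£59,683.44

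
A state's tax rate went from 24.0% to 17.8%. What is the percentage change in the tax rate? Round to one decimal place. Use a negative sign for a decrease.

-25.8%

The change is 17.8 − 24.0 = -6.2 percentage points.
Relative to the original 24.0%, that is -6.2 ÷ 24.0 ≈ -25.8%.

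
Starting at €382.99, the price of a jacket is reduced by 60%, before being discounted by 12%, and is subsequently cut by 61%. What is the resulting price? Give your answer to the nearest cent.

€52.58

Each change multiplies by a factor: 0.4 × 0.88 × 0.39 = 0.13728.
€382.99 × 0.13728 = €52.5768672 ≈ €52.58.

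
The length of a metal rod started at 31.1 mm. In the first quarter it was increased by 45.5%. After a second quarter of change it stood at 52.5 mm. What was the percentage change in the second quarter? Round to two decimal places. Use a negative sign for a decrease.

16.02%

After the first quarter: 31.1 × 1.455 = 45.2505.
Second-quarter multiplier: 52.5 ÷ 45.2505 ≈ 1.160208.
That is a change of 16.02%.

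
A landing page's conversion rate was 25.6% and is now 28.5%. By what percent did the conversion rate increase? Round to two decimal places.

The change is 28.5 − 25.6 = 2.9 percentage points.
Relative to the original 25.6%, that is 2.9 ÷ 25.6 ≈ 11.33%.
So the conversion rate rose by 11.33%.

11.33%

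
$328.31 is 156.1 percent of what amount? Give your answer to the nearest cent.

$328.31 ÷ 1.561 ≈ $210.32.

$210.32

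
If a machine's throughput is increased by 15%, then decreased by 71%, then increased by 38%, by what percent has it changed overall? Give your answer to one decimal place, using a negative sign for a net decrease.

-54.0%

The combined multiplier is 1.15 × 0.29 × 1.38 = 0.46023.
That corresponds to a decrease of 54.0%.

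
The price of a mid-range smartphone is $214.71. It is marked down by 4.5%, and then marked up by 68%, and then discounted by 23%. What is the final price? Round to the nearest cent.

After the 4.5% decrease: $214.71 × 0.955 = $205.04805.
After the 68% increase: $205.04805 × 1.68 = $344.480724.
23% decrease: $344.480724 × 0.77 = $265.25015748 ≈ $265.25.

$265.25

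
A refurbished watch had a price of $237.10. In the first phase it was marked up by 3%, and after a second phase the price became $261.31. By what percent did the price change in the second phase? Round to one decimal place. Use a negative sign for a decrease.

After the first phase: $237.10 × 1.03 = $244.213.
Second-phase multiplier: $261.31 ÷ $244.213 ≈ 1.07001.
That is a change of 7.0%.

7.0%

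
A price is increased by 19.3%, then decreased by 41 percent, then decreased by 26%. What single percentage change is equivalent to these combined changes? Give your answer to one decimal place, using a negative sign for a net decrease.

-47.9%

A 19.3% increase multiplies by 1.193.
Then a 41% decrease: 1.193 × 0.59 = 0.70387.
Then a 26% decrease: 0.70387 × 0.74 = 0.5208638.
Overall factor 0.5208638, i.e. -47.9%.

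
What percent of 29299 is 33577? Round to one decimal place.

33577 ÷ 29299 ≈ 114.6%.

114.6%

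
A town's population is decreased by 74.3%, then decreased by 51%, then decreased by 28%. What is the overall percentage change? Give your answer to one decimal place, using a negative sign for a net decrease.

-90.9%

A 74.3% decrease multiplies by 0.257.
Then a 51% decrease: 0.257 × 0.49 = 0.12593.
Then a 28% decrease: 0.12593 × 0.72 = 0.0906696.
Overall factor 0.0906696, i.e. -90.9%.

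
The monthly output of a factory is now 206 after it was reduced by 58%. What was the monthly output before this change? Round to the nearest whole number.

The overall multiplier applied was 0.42.
So the original monthly output was 206 ÷ 0.42 ≈ 490.

490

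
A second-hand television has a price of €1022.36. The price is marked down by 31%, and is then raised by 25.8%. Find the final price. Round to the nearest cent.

€887.43

Apply the 31% decrease: €1022.36 × 0.69 = €705.4284.
After the 25.8% increase: €705.4284 × 1.258 = €887.4289272 ≈ €887.43.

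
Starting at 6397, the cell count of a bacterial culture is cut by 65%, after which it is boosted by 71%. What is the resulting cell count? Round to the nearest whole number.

65% decrease: 6397 × 0.35 = 2238.95.
Apply the 71% increase: 2238.95 × 1.71 = 3828.6045 ≈ 3829.

3829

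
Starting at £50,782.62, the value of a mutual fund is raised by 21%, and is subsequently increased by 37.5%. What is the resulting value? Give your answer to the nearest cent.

£84,489.58

After the 21% increase: £50,782.62 × 1.21 = £61446.9702.
37.5% increase: £61446.9702 × 1.375 = £84489.584025 ≈ £84,489.58.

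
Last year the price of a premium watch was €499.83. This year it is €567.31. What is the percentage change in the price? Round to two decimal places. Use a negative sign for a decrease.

13.50%

Change: €567.31 − €499.83 = €67.48.
Relative to the original: €67.48 ÷ €499.83 ≈ 13.50%.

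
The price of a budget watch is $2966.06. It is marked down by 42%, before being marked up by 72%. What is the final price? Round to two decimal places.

$2958.94

Each change multiplies by a factor: 0.58 × 1.72 = 0.9976.
$2966.06 × 0.9976 = $2958.941456 ≈ $2958.94.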